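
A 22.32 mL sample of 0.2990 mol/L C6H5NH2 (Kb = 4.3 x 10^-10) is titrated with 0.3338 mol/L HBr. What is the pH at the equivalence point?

n(C6H5NH2) = 0.2990 x 0.02232 = 0.006674 mol; V(HBr) at equivalence = 0.006674/0.3338 = 0.01999 L.
At equivalence the base is fully converted to C6H5NH3+; total volume = 0.04231 L, so [C6H5NH3+] = 0.006674/0.04231 = 0.1577 M.
Ka(C6H5NH3+) = Kw/Kb = 1.0e-14 / 4.3 x 10^-10 = 2.33e-5.
[H^+] = sqrt(Ka x [C6H5NH3+]) = sqrt(2.33e-5 x 0.1577) = 0.00192 M.
pH = -log(0.00192) = 2.72.

2.72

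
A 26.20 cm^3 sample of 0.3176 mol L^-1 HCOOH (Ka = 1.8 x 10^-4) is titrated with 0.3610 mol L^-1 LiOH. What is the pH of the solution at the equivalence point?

8.49

n(HCOOH) = 0.3176 x 0.02620 = 0.008321 mol; V(LiOH) at equivalence = 0.008321/0.3610 = 0.02305 L.
At equivalence all the acid is converted to HCOO-; total volume = 0.02620 + 0.02305 = 0.04925 L, so [HCOO-] = 0.008321/0.04925 = 0.1690 M.
Kb = Kw/Ka = 1.0e-14 / 1.8 x 10^-4 = 5.56e-11.
[OH^-] = sqrt(Kb x [HCOO-]) = sqrt(5.56e-11 x 0.1690) = 3.06e-6 M.
pOH = 5.51, so pH = 14.00 - 5.51 = 8.49.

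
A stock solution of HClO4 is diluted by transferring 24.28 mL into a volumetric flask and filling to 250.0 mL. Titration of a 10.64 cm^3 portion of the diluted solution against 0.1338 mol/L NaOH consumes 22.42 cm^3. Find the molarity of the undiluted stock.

2.90 M

n(NaOH) = 0.1338 x 0.02242 = 0.003000 mol.
n(HClO4) in the aliquot = 0.003000 mol.
[diluted HClO4] = 0.003000 / 0.01064 = 0.2819 M.
Dilution factor = 250.0/24.28 = 10.30, so [stock] = 0.2819 x 10.30 = 2.90 M.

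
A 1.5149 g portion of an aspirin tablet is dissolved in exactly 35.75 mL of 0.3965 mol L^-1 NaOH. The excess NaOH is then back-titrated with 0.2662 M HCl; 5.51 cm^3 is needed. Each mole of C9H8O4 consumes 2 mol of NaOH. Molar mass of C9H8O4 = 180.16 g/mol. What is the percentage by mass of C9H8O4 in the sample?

Total n(NaOH) added = 0.3965 x 0.03575 = 0.01417 mol.
n(HCl) used = 0.2662 x 0.005510 = 0.001467 mol, which equals the excess n(NaOH).
So n(NaOH) consumed by the sample = 0.01417 - 0.001467 = 0.01271 mol.
n(C9H8O4) = 0.01271 / 2 = 0.006354 mol.
mass C9H8O4 = 0.006354 x 180.16 = 1.145 g, so %C9H8O4 = 1.145/1.5149 x 100 = 75.6%.

75.6%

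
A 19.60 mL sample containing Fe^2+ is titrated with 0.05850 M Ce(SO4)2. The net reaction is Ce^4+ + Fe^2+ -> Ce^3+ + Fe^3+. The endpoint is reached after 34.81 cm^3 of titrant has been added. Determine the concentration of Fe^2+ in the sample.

0.104 M

n(Ce(SO4)2) = 0.05850 x 0.03481 = 0.002036 mol.
From the balanced equation, 1 mol Ce(SO4)2 reacts with 1 mol Fe^2+, so n(Fe^2+) = 0.002036 x 1/1 = 0.002036 mol.
[Fe^2+] = 0.002036 / 0.01960 L = 0.104 M.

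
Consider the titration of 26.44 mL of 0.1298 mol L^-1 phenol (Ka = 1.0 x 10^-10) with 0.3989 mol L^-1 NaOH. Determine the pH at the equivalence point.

11.50

n(C6H5OH) = 0.1298 x 0.02644 = 0.003432 mol; V(NaOH) at equivalence = 0.003432/0.3989 = 0.008603 L.
At equivalence all the acid is converted to C6H5O-; total volume = 0.02644 + 0.008603 = 0.03504 L, so [C6H5O-] = 0.003432/0.03504 = 0.09793 M.
Kb = Kw/Ka = 1.0e-14 / 1.0 x 10^-10 = 0.000100.
[OH^-] = sqrt(Kb x [C6H5O-]) = sqrt(0.000100 x 0.09793) = 0.00313 M.
pOH = 2.50, so pH = 14.00 - 2.50 = 11.50.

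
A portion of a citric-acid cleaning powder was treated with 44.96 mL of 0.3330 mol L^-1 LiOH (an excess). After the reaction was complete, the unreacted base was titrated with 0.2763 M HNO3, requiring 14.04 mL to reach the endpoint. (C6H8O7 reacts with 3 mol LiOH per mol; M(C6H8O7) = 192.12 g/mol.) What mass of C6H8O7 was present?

0.710 g

Total n(LiOH) added = 0.3330 x 0.04496 = 0.01497 mol.
n(HNO3) used = 0.2763 x 0.01404 = 0.003879 mol, which equals the excess n(LiOH).
So n(LiOH) consumed by the sample = 0.01497 - 0.003879 = 0.01109 mol.
n(C6H8O7) = 0.01109 / 3 = 0.003697 mol.
mass = 0.003697 mol x 192.12 g/mol = 0.710 g.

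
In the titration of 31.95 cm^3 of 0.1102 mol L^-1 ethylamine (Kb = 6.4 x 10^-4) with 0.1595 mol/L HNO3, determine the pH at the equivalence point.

n(C2H5NH2) = 0.1102 x 0.03195 = 0.003521 mol; V(HNO3) at equivalence = 0.003521/0.1595 = 0.02207 L.
At equivalence the base is fully converted to C2H5NH3+; total volume = 0.05402 L, so [C2H5NH3+] = 0.003521/0.05402 = 0.06517 M.
Ka(C2H5NH3+) = Kw/Kb = 1.0e-14 / 6.4 x 10^-4 = 1.56e-11.
[H^+] = sqrt(Ka x [C2H5NH3+]) = sqrt(1.56e-11 x 0.06517) = 1.01e-6 M.
pH = -log(1.01e-6) = 6.00.

6.00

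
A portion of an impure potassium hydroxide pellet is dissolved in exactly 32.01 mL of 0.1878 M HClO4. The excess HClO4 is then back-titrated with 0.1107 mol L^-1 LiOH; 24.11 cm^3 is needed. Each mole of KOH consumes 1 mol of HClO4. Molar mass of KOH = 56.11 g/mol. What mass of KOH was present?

Total n(HClO4) added = 0.1878 x 0.03201 = 0.006011 mol.
n(LiOH) used = 0.1107 x 0.02411 = 0.002669 mol, which equals the excess n(HClO4).
So n(HClO4) consumed by the sample = 0.006011 - 0.002669 = 0.003343 mol.
n(KOH) = 0.003343 / 1 = 0.003343 mol.
mass = 0.003343 mol x 56.11 g/mol = 0.188 g.

0.188 g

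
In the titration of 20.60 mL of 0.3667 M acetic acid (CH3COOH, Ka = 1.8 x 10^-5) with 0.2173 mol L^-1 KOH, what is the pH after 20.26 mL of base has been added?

4.89

Initial n(CH3COOH) = 0.3667 x 0.02060 = 0.007554 mol.
n(KOH) added = 0.2173 x 0.02026 = 0.004402 mol, converting that many moles of CH3COOH to CH3COO-.
Remaining n(CH3COOH) = 0.003152 mol; n(CH3COO-) = 0.004402 mol.
By Henderson-Hasselbalch, pH = pKa + log([A^-]/[HA]) = 4.74 + log(0.004402/0.003152) = 4.74 + (+0.15) = 4.89.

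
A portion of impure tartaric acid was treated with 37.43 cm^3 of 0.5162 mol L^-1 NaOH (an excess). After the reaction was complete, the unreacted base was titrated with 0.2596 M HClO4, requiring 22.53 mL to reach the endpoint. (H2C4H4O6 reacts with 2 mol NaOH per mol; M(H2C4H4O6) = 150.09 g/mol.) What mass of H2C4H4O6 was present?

1.01 g

Total n(NaOH) added = 0.5162 x 0.03743 = 0.01932 mol.
n(HClO4) used = 0.2596 x 0.02253 = 0.005849 mol, which equals the excess n(NaOH).
So n(NaOH) consumed by the sample = 0.01932 - 0.005849 = 0.01347 mol.
n(H2C4H4O6) = 0.01347 / 2 = 0.006736 mol.
mass = 0.006736 mol x 150.09 g/mol = 1.01 g.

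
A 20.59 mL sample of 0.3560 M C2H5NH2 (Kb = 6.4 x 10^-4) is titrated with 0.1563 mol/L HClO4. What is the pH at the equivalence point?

n(C2H5NH2) = 0.3560 x 0.02059 = 0.007330 mol; V(HClO4) at equivalence = 0.007330/0.1563 = 0.04690 L.
At equivalence the base is fully converted to C2H5NH3+; total volume = 0.06749 L, so [C2H5NH3+] = 0.007330/0.06749 = 0.1086 M.
Ka(C2H5NH3+) = Kw/Kb = 1.0e-14 / 6.4 x 10^-4 = 1.56e-11.
[H^+] = sqrt(Ka x [C2H5NH3+]) = sqrt(1.56e-11 x 0.1086) = 1.30e-6 M.
pH = -log(1.30e-6) = 5.89.

5.89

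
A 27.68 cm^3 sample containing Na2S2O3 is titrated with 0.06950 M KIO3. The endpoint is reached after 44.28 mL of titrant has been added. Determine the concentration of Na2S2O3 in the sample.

n(KIO3) = 0.06950 x 0.04428 = 0.003077 mol.
From the balanced equation, 1 mol KIO3 reacts with 6 mol Na2S2O3, so n(Na2S2O3) = 0.003077 x 6/1 = 0.01846 mol.
[Na2S2O3] = 0.01846 / 0.02768 L = 0.667 M.

0.667 M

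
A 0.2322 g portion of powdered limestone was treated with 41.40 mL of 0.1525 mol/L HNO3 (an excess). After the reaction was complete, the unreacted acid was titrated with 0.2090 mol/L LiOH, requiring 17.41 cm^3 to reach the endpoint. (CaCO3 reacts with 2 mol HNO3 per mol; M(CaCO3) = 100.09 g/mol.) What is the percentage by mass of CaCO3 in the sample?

Total n(HNO3) added = 0.1525 x 0.04140 = 0.006313 mol.
n(LiOH) used = 0.2090 x 0.01741 = 0.003639 mol, which equals the excess n(HNO3).
So n(HNO3) consumed by the sample = 0.006313 - 0.003639 = 0.002675 mol.
n(CaCO3) = 0.002675 / 2 = 0.001337 mol.
mass CaCO3 = 0.001337 x 100.09 = 0.1339 g, so %CaCO3 = 0.1339/0.2322 x 100 = 57.6%.

57.6%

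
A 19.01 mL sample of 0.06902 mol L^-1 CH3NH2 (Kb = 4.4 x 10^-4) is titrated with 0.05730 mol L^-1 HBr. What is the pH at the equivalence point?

n(CH3NH2) = 0.06902 x 0.01901 = 0.001312 mol; V(HBr) at equivalence = 0.001312/0.05730 = 0.02290 L.
At equivalence the base is fully converted to CH3NH3+; total volume = 0.04191 L, so [CH3NH3+] = 0.001312/0.04191 = 0.03131 M.
Ka(CH3NH3+) = Kw/Kb = 1.0e-14 / 4.4 x 10^-4 = 2.27e-11.
[H^+] = sqrt(Ka x [CH3NH3+]) = sqrt(2.27e-11 x 0.03131) = 8.44e-7 M.
pH = -log(8.44e-7) = 6.07.

6.07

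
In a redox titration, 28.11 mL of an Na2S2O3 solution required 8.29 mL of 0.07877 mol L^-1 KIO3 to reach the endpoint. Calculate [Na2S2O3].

n(KIO3) = 0.07877 x 0.008290 = 0.0006530 mol.
From the balanced equation, 1 mol KIO3 reacts with 6 mol Na2S2O3, so n(Na2S2O3) = 0.0006530 x 6/1 = 0.003918 mol.
[Na2S2O3] = 0.003918 / 0.02811 L = 0.139 M.

0.139 M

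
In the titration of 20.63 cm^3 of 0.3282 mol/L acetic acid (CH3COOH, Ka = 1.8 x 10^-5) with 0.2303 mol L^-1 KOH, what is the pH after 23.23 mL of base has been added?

5.32

Initial n(CH3COOH) = 0.3282 x 0.02063 = 0.006771 mol.
n(KOH) added = 0.2303 x 0.02323 = 0.005350 mol, converting that many moles of CH3COOH to CH3COO-.
Remaining n(CH3COOH) = 0.001421 mol; n(CH3COO-) = 0.005350 mol.
By Henderson-Hasselbalch, pH = pKa + log([A^-]/[HA]) = 4.74 + log(0.005350/0.001421) = 4.74 + (+0.58) = 5.32.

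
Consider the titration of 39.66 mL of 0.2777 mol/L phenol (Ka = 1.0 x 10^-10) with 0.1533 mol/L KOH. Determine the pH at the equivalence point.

n(C6H5OH) = 0.2777 x 0.03966 = 0.01101 mol; V(KOH) at equivalence = 0.01101/0.1533 = 0.07184 L.
At equivalence all the acid is converted to C6H5O-; total volume = 0.03966 + 0.07184 = 0.1115 L, so [C6H5O-] = 0.01101/0.1115 = 0.09877 M.
Kb = Kw/Ka = 1.0e-14 / 1.0 x 10^-10 = 0.000100.
[OH^-] = sqrt(Kb x [C6H5O-]) = sqrt(0.000100 x 0.09877) = 0.00314 M.
pOH = 2.50, so pH = 14.00 - 2.50 = 11.50.

11.50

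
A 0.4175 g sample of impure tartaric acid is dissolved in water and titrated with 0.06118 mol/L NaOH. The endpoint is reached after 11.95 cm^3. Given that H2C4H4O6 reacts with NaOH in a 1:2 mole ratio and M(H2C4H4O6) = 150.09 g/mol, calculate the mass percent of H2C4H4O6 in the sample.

13.1%

n(NaOH) = 0.06118 x 0.01195 = 0.0007311 mol.
n(H2C4H4O6) = 0.0007311 / 2 = 0.0003656 mol.
mass of H2C4H4O6 = 0.0003656 x 150.09 = 0.05487 g.
% purity = 0.05487 / 0.4175 x 100 = 13.1%.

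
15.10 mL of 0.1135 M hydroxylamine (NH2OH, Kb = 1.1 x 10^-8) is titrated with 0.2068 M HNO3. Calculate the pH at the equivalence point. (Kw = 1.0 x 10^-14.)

n(NH2OH) = 0.1135 x 0.01510 = 0.001714 mol; V(HNO3) at equivalence = 0.001714/0.2068 = 0.008287 L.
At equivalence the base is fully converted to NH3OH+; total volume = 0.02339 L, so [NH3OH+] = 0.001714/0.02339 = 0.07328 M.
Ka(NH3OH+) = Kw/Kb = 1.0e-14 / 1.1 x 10^-8 = 9.09e-7.
[H^+] = sqrt(Ka x [NH3OH+]) = sqrt(9.09e-7 x 0.07328) = 0.000258 M.
pH = -log(0.000258) = 3.59.

3.59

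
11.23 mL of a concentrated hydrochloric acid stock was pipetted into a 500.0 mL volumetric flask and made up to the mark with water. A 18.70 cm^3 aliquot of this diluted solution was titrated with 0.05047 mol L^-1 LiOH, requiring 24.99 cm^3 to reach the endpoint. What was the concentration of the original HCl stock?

3.00 M

n(LiOH) = 0.05047 x 0.02499 = 0.001261 mol.
n(HCl) in the aliquot = 0.001261 mol.
[diluted HCl] = 0.001261 / 0.01870 = 0.06745 M.
Dilution factor = 500.0/11.23 = 44.52, so [stock] = 0.06745 x 44.52 = 3.00 M.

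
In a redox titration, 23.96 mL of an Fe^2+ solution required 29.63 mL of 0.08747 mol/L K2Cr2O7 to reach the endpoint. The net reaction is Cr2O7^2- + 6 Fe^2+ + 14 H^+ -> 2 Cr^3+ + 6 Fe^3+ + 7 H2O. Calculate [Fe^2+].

n(K2Cr2O7) = 0.08747 x 0.02963 = 0.002592 mol.
From the balanced equation, 1 mol K2Cr2O7 reacts with 6 mol Fe^2+, so n(Fe^2+) = 0.002592 x 6/1 = 0.01555 mol.
[Fe^2+] = 0.01555 / 0.02396 L = 0.649 M.

0.649 M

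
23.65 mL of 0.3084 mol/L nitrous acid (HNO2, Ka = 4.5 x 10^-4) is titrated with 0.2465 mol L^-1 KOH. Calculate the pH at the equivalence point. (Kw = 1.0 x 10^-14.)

8.24

n(HNO2) = 0.3084 x 0.02365 = 0.007294 mol; V(KOH) at equivalence = 0.007294/0.2465 = 0.02959 L.
At equivalence all the acid is converted to NO2-; total volume = 0.02365 + 0.02959 = 0.05324 L, so [NO2-] = 0.007294/0.05324 = 0.1370 M.
Kb = Kw/Ka = 1.0e-14 / 4.5 x 10^-4 = 2.22e-11.
[OH^-] = sqrt(Kb x [NO2-]) = sqrt(2.22e-11 x 0.1370) = 1.74e-6 M.
pOH = 5.76, so pH = 14.00 - 5.76 = 8.24.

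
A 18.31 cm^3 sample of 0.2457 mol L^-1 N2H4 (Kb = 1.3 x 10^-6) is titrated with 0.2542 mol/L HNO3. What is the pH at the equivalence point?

4.51

n(N2H4) = 0.2457 x 0.01831 = 0.004499 mol; V(HNO3) at equivalence = 0.004499/0.2542 = 0.01770 L.
At equivalence the base is fully converted to N2H5+; total volume = 0.03601 L, so [N2H5+] = 0.004499/0.03601 = 0.1249 M.
Ka(N2H5+) = Kw/Kb = 1.0e-14 / 1.3 x 10^-6 = 7.69e-9.
[H^+] = sqrt(Ka x [N2H5+]) = sqrt(7.69e-9 x 0.1249) = 3.10e-5 M.
pH = -log(3.10e-5) = 4.51.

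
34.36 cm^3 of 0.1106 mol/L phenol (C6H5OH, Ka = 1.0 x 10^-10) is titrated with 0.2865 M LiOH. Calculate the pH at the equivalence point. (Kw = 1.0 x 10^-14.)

n(C6H5OH) = 0.1106 x 0.03436 = 0.003800 mol; V(LiOH) at equivalence = 0.003800/0.2865 = 0.01326 L.
At equivalence all the acid is converted to C6H5O-; total volume = 0.03436 + 0.01326 = 0.04762 L, so [C6H5O-] = 0.003800/0.04762 = 0.07980 M.
Kb = Kw/Ka = 1.0e-14 / 1.0 x 10^-10 = 0.000100.
[OH^-] = sqrt(Kb x [C6H5O-]) = sqrt(0.000100 x 0.07980) = 0.00282 M.
pOH = 2.55, so pH = 14.00 - 2.55 = 11.45.

11.45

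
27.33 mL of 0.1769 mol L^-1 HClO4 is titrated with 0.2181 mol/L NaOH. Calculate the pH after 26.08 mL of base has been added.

n(acid) = 0.1769 x 0.02733 = 0.004835 mol; n(NaOH) added = 0.2181 x 0.02608 = 0.005688 mol.
Base is in excess by 0.005688 - 0.004835 = 0.0008534 mol in a total volume of 0.05341 L.
[OH^-] = 0.0008534/0.05341 = 0.01598 M, so pOH = 1.80 and pH = 14.00 - 1.80 = 12.20.

12.20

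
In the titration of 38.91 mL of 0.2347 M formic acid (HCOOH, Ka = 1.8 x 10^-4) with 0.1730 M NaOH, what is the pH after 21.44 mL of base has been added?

3.58

Initial n(HCOOH) = 0.2347 x 0.03891 = 0.009132 mol.
n(NaOH) added = 0.1730 x 0.02144 = 0.003709 mol, converting that many moles of HCOOH to HCOO-.
Remaining n(HCOOH) = 0.005423 mol; n(HCOO-) = 0.003709 mol.
By Henderson-Hasselbalch, pH = pKa + log([A^-]/[HA]) = 3.74 + log(0.003709/0.005423) = 3.74 + (-0.16) = 3.58.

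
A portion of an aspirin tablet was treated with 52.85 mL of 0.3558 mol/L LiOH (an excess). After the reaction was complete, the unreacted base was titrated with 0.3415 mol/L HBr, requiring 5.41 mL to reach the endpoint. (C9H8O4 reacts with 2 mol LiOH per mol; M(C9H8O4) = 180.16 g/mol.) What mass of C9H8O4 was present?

Total n(LiOH) added = 0.3558 x 0.05285 = 0.01880 mol.
n(HBr) used = 0.3415 x 0.005410 = 0.001848 mol, which equals the excess n(LiOH).
So n(LiOH) consumed by the sample = 0.01880 - 0.001848 = 0.01696 mol.
n(C9H8O4) = 0.01696 / 2 = 0.008478 mol.
mass = 0.008478 mol x 180.16 g/mol = 1.53 g.

1.53 g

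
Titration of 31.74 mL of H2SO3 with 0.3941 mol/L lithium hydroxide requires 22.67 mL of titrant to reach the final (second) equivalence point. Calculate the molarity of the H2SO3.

n(LiOH) = 0.3941 x 0.02267 = 0.008934 mol.
At the final (second) equivalence point, 2 mol OH^- react per mol H2SO3, so n(H2SO3) = 0.008934 / 2 = 0.004467 mol.
[H2SO3] = 0.004467 / 0.03174 L = 0.141 M.

0.141 M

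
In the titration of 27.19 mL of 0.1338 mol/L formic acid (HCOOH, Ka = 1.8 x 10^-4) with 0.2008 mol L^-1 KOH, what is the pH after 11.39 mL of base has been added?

3.97

Initial n(HCOOH) = 0.1338 x 0.02719 = 0.003638 mol.
n(KOH) added = 0.2008 x 0.01139 = 0.002287 mol, converting that many moles of HCOOH to HCOO-.
Remaining n(HCOOH) = 0.001351 mol; n(HCOO-) = 0.002287 mol.
By Henderson-Hasselbalch, pH = pKa + log([A^-]/[HA]) = 3.74 + log(0.002287/0.001351) = 3.74 + (+0.23) = 3.97.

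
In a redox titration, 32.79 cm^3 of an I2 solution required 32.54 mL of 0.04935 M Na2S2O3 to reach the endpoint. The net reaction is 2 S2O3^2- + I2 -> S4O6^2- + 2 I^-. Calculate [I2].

0.0245 M

n(Na2S2O3) = 0.04935 x 0.03254 = 0.001606 mol.
From the balanced equation, 2 mol Na2S2O3 reacts with 1 mol I2, so n(I2) = 0.001606 x 1/2 = 0.0008029 mol.
[I2] = 0.0008029 / 0.03279 L = 0.0245 M.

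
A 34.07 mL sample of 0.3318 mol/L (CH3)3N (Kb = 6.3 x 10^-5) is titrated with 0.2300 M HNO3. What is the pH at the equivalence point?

n((CH3)3N) = 0.3318 x 0.03407 = 0.01130 mol; V(HNO3) at equivalence = 0.01130/0.2300 = 0.04915 L.
At equivalence the base is fully converted to (CH3)3NH+; total volume = 0.08322 L, so [(CH3)3NH+] = 0.01130/0.08322 = 0.1358 M.
Ka((CH3)3NH+) = Kw/Kb = 1.0e-14 / 6.3 x 10^-5 = 1.59e-10.
[H^+] = sqrt(Ka x [(CH3)3NH+]) = sqrt(1.59e-10 x 0.1358) = 4.64e-6 M.
pH = -log(4.64e-6) = 5.33.

5.33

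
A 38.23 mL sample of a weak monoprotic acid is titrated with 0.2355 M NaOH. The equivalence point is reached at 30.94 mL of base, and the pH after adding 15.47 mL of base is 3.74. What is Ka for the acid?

1.8 x 10^-4

15.47 mL is half of the equivalence volume, so this is the half-equivalence point where [HA] = [A^-].
At half-equivalence pH = pKa, so pKa = 3.74.
Ka = 10^(-3.74) = 1.8 x 10^-4.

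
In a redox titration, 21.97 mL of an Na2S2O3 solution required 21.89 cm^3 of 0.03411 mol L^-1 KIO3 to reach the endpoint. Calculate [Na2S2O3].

0.204 M

n(KIO3) = 0.03411 x 0.02189 = 0.0007467 mol.
From the balanced equation, 1 mol KIO3 reacts with 6 mol Na2S2O3, so n(Na2S2O3) = 0.0007467 x 6/1 = 0.004480 mol.
[Na2S2O3] = 0.004480 / 0.02197 L = 0.204 M.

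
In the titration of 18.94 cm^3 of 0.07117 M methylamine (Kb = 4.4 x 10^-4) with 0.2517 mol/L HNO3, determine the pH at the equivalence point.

n(CH3NH2) = 0.07117 x 0.01894 = 0.001348 mol; V(HNO3) at equivalence = 0.001348/0.2517 = 0.005355 L.
At equivalence the base is fully converted to CH3NH3+; total volume = 0.02430 L, so [CH3NH3+] = 0.001348/0.02430 = 0.05548 M.
Ka(CH3NH3+) = Kw/Kb = 1.0e-14 / 4.4 x 10^-4 = 2.27e-11.
[H^+] = sqrt(Ka x [CH3NH3+]) = sqrt(2.27e-11 x 0.05548) = 1.12e-6 M.
pH = -log(1.12e-6) = 5.95.

5.95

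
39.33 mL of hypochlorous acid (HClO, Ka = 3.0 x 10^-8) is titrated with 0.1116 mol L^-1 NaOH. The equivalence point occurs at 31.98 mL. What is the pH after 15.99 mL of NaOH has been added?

15.99 mL is exactly half the equivalence volume (31.98/2), i.e. the half-equivalence point.
There, n(HA) = n(A^-), so pH = pKa = -log(3.0 x 10^-8) = 7.52.

7.52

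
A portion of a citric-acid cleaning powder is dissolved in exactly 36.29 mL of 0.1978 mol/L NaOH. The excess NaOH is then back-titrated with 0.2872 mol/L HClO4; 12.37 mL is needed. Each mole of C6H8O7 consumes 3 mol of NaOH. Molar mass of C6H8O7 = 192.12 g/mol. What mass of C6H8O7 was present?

Total n(NaOH) added = 0.1978 x 0.03629 = 0.007178 mol.
n(HClO4) used = 0.2872 x 0.01237 = 0.003553 mol, which equals the excess n(NaOH).
So n(NaOH) consumed by the sample = 0.007178 - 0.003553 = 0.003625 mol.
n(C6H8O7) = 0.003625 / 3 = 0.001208 mol.
mass = 0.001208 mol x 192.12 g/mol = 0.232 g.

0.232 g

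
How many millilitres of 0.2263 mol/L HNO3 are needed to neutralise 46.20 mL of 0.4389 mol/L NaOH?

89.6 mL

n(NaOH) = 0.4389 mol/L x 0.04620 L = 0.02028 mol.
At equivalence n(HNO3) = n(NaOH) = 0.02028 mol.
V(HNO3) = 0.02028 / 0.2263 = 0.08960 L = 89.6 mL.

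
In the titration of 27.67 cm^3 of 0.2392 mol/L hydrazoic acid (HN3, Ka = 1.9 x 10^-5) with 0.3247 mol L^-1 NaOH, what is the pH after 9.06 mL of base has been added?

Initial n(HN3) = 0.2392 x 0.02767 = 0.006619 mol.
n(NaOH) added = 0.3247 x 0.009060 = 0.002942 mol, converting that many moles of HN3 to N3-.
Remaining n(HN3) = 0.003677 mol; n(N3-) = 0.002942 mol.
By Henderson-Hasselbalch, pH = pKa + log([A^-]/[HA]) = 4.72 + log(0.002942/0.003677) = 4.72 + (-0.10) = 4.62.

4.62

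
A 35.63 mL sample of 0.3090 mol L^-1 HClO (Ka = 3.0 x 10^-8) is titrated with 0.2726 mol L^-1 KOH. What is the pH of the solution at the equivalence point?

n(HClO) = 0.3090 x 0.03563 = 0.01101 mol; V(KOH) at equivalence = 0.01101/0.2726 = 0.04039 L.
At equivalence all the acid is converted to ClO-; total volume = 0.03563 + 0.04039 = 0.07602 L, so [ClO-] = 0.01101/0.07602 = 0.1448 M.
Kb = Kw/Ka = 1.0e-14 / 3.0 x 10^-8 = 3.33e-7.
[OH^-] = sqrt(Kb x [ClO-]) = sqrt(3.33e-7 x 0.1448) = 0.000220 M.
pOH = 3.66, so pH = 14.00 - 3.66 = 10.34.

10.34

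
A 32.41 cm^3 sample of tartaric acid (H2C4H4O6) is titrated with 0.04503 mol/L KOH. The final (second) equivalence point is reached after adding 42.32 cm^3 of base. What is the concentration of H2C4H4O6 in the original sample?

n(KOH) = 0.04503 x 0.04232 = 0.001906 mol.
At the final (second) equivalence point, 2 mol OH^- react per mol H2C4H4O6, so n(H2C4H4O6) = 0.001906 / 2 = 0.0009528 mol.
[H2C4H4O6] = 0.0009528 / 0.03241 L = 0.0294 M.

0.0294 M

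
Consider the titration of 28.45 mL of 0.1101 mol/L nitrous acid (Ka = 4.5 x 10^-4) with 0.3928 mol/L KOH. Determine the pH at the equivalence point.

n(HNO2) = 0.1101 x 0.02845 = 0.003132 mol; V(KOH) at equivalence = 0.003132/0.3928 = 0.007974 L.
At equivalence all the acid is converted to NO2-; total volume = 0.02845 + 0.007974 = 0.03642 L, so [NO2-] = 0.003132/0.03642 = 0.08600 M.
Kb = Kw/Ka = 1.0e-14 / 4.5 x 10^-4 = 2.22e-11.
[OH^-] = sqrt(Kb x [NO2-]) = sqrt(2.22e-11 x 0.08600) = 1.38e-6 M.
pOH = 5.86, so pH = 14.00 - 5.86 = 8.14.

8.14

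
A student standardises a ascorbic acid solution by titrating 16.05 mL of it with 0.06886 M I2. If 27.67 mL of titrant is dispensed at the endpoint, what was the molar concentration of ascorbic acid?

n(I2) = 0.06886 x 0.02767 = 0.001905 mol.
From the balanced equation, 1 mol I2 reacts with 1 mol ascorbic acid, so n(ascorbic acid) = 0.001905 x 1/1 = 0.001905 mol.
[ascorbic acid] = 0.001905 / 0.01605 L = 0.119 M.

0.119 M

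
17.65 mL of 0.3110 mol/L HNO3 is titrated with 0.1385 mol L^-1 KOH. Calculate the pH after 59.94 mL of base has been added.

12.56

n(acid) = 0.3110 x 0.01765 = 0.005489 mol; n(KOH) added = 0.1385 x 0.05994 = 0.008302 mol.
Base is in excess by 0.008302 - 0.005489 = 0.002813 mol in a total volume of 0.07759 L.
[OH^-] = 0.002813/0.07759 = 0.03625 M, so pOH = 1.44 and pH = 14.00 - 1.44 = 12.56.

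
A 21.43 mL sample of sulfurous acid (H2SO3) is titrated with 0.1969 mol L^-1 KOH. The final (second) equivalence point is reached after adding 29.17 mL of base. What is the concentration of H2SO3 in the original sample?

0.134 M

n(KOH) = 0.1969 x 0.02917 = 0.005744 mol.
At the final (second) equivalence point, 2 mol OH^- react per mol H2SO3, so n(H2SO3) = 0.005744 / 2 = 0.002872 mol.
[H2SO3] = 0.002872 / 0.02143 L = 0.134 M.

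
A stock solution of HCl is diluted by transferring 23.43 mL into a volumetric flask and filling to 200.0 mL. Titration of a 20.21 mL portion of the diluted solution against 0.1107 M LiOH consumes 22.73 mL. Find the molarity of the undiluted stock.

n(LiOH) = 0.1107 x 0.02273 = 0.002516 mol.
n(HCl) in the aliquot = 0.002516 mol.
[diluted HCl] = 0.002516 / 0.02021 = 0.1245 M.
Dilution factor = 200.0/23.43 = 8.536, so [stock] = 0.1245 x 8.536 = 1.06 M.

1.06 M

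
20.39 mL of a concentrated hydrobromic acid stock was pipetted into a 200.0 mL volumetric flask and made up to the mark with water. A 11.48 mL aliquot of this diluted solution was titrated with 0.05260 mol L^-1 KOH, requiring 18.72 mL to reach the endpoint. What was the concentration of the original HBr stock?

0.841 M

n(KOH) = 0.05260 x 0.01872 = 0.0009847 mol.
n(HBr) in the aliquot = 0.0009847 mol.
[diluted HBr] = 0.0009847 / 0.01148 = 0.08577 M.
Dilution factor = 200.0/20.39 = 9.809, so [stock] = 0.08577 x 9.809 = 0.841 M.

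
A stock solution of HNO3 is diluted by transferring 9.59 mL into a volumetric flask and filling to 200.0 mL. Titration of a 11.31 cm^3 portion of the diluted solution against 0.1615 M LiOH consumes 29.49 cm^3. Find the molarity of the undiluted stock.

8.78 M

n(LiOH) = 0.1615 x 0.02949 = 0.004763 mol.
n(HNO3) in the aliquot = 0.004763 mol.
[diluted HNO3] = 0.004763 / 0.01131 = 0.4211 M.
Dilution factor = 200.0/9.590 = 20.86, so [stock] = 0.4211 x 20.86 = 8.78 M.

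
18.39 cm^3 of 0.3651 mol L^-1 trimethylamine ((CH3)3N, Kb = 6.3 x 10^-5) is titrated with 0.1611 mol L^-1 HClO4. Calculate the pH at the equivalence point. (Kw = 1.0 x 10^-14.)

5.38

n((CH3)3N) = 0.3651 x 0.01839 = 0.006714 mol; V(HClO4) at equivalence = 0.006714/0.1611 = 0.04168 L.
At equivalence the base is fully converted to (CH3)3NH+; total volume = 0.06007 L, so [(CH3)3NH+] = 0.006714/0.06007 = 0.1118 M.
Ka((CH3)3NH+) = Kw/Kb = 1.0e-14 / 6.3 x 10^-5 = 1.59e-10.
[H^+] = sqrt(Ka x [(CH3)3NH+]) = sqrt(1.59e-10 x 0.1118) = 4.21e-6 M.
pH = -log(4.21e-6) = 5.38.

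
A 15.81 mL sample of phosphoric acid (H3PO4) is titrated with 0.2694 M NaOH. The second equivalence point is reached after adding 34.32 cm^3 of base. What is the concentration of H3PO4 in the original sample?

n(NaOH) = 0.2694 x 0.03432 = 0.009246 mol.
At the second equivalence point, 2 mol OH^- react per mol H3PO4, so n(H3PO4) = 0.009246 / 2 = 0.004623 mol.
[H3PO4] = 0.004623 / 0.01581 L = 0.292 M.

0.292 M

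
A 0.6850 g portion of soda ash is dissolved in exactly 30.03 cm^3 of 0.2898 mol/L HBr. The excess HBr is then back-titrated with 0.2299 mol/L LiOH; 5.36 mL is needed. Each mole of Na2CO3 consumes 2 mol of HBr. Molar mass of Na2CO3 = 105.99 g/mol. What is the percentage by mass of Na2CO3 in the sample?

57.8%

Total n(HBr) added = 0.2898 x 0.03003 = 0.008703 mol.
n(LiOH) used = 0.2299 x 0.005360 = 0.001232 mol, which equals the excess n(HBr).
So n(HBr) consumed by the sample = 0.008703 - 0.001232 = 0.007470 mol.
n(Na2CO3) = 0.007470 / 2 = 0.003735 mol.
mass Na2CO3 = 0.003735 x 105.99 = 0.3959 g, so %Na2CO3 = 0.3959/0.6850 x 100 = 57.8%.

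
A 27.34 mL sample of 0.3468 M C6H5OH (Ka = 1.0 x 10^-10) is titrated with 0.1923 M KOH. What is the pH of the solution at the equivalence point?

n(C6H5OH) = 0.3468 x 0.02734 = 0.009482 mol; V(KOH) at equivalence = 0.009482/0.1923 = 0.04931 L.
At equivalence all the acid is converted to C6H5O-; total volume = 0.02734 + 0.04931 = 0.07665 L, so [C6H5O-] = 0.009482/0.07665 = 0.1237 M.
Kb = Kw/Ka = 1.0e-14 / 1.0 x 10^-10 = 0.000100.
[OH^-] = sqrt(Kb x [C6H5O-]) = sqrt(0.000100 x 0.1237) = 0.00352 M.
pOH = 2.45, so pH = 14.00 - 2.45 = 11.55.

11.55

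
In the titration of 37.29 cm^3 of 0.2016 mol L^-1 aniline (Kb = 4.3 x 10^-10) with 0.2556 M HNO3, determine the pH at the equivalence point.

n(C6H5NH2) = 0.2016 x 0.03729 = 0.007518 mol; V(HNO3) at equivalence = 0.007518/0.2556 = 0.02941 L.
At equivalence the base is fully converted to C6H5NH3+; total volume = 0.06670 L, so [C6H5NH3+] = 0.007518/0.06670 = 0.1127 M.
Ka(C6H5NH3+) = Kw/Kb = 1.0e-14 / 4.3 x 10^-10 = 2.33e-5.
[H^+] = sqrt(Ka x [C6H5NH3+]) = sqrt(2.33e-5 x 0.1127) = 0.00162 M.
pH = -log(0.00162) = 2.79.

2.79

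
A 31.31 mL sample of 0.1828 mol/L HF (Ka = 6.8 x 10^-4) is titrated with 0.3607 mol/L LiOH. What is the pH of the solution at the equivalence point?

n(HF) = 0.1828 x 0.03131 = 0.005723 mol; V(LiOH) at equivalence = 0.005723/0.3607 = 0.01587 L.
At equivalence all the acid is converted to F-; total volume = 0.03131 + 0.01587 = 0.04718 L, so [F-] = 0.005723/0.04718 = 0.1213 M.
Kb = Kw/Ka = 1.0e-14 / 6.8 x 10^-4 = 1.47e-11.
[OH^-] = sqrt(Kb x [F-]) = sqrt(1.47e-11 x 0.1213) = 1.34e-6 M.
pOH = 5.87, so pH = 14.00 - 5.87 = 8.13.

8.13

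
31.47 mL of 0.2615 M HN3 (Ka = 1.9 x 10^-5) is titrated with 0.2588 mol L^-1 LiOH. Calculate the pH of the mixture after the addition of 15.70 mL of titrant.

Initial n(HN3) = 0.2615 x 0.03147 = 0.008229 mol.
n(LiOH) added = 0.2588 x 0.01570 = 0.004063 mol, converting that many moles of HN3 to N3-.
Remaining n(HN3) = 0.004166 mol; n(N3-) = 0.004063 mol.
By Henderson-Hasselbalch, pH = pKa + log([A^-]/[HA]) = 4.72 + log(0.004063/0.004166) = 4.72 + (-0.01) = 4.71.

4.71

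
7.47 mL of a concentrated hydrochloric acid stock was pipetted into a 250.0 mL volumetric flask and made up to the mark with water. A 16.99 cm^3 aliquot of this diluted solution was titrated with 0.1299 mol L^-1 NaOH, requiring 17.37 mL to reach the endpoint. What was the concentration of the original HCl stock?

4.44 M

n(NaOH) = 0.1299 x 0.01737 = 0.002256 mol.
n(HCl) in the aliquot = 0.002256 mol.
[diluted HCl] = 0.002256 / 0.01699 = 0.1328 M.
Dilution factor = 250.0/7.470 = 33.47, so [stock] = 0.1328 x 33.47 = 4.44 M.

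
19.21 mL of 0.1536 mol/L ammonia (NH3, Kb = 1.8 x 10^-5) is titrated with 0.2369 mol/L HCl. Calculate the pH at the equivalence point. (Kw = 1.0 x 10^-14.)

5.14

n(NH3) = 0.1536 x 0.01921 = 0.002951 mol; V(HCl) at equivalence = 0.002951/0.2369 = 0.01246 L.
At equivalence the base is fully converted to NH4+; total volume = 0.03167 L, so [NH4+] = 0.002951/0.03167 = 0.09318 M.
Ka(NH4+) = Kw/Kb = 1.0e-14 / 1.8 x 10^-5 = 5.56e-10.
[H^+] = sqrt(Ka x [NH4+]) = sqrt(5.56e-10 x 0.09318) = 7.20e-6 M.
pH = -log(7.20e-6) = 5.14.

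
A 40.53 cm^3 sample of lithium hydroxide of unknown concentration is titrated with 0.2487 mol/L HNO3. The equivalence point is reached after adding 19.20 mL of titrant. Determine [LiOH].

n(HNO3) delivered = 0.2487 x 0.01920 = 0.004775 mol.
For a 1:1 reaction, n(LiOH) = 0.004775 mol.
[LiOH] = 0.004775 mol / 0.04053 L = 0.118 M.

0.118 M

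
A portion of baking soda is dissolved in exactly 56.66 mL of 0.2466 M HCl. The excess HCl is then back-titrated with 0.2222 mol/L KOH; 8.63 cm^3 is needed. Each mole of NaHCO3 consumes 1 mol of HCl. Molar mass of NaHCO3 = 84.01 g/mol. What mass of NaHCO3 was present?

1.01 g

Total n(HCl) added = 0.2466 x 0.05666 = 0.01397 mol.
n(KOH) used = 0.2222 x 0.008630 = 0.001918 mol, which equals the excess n(HCl).
So n(HCl) consumed by the sample = 0.01397 - 0.001918 = 0.01205 mol.
n(NaHCO3) = 0.01205 / 1 = 0.01205 mol.
mass = 0.01205 mol x 84.01 g/mol = 1.01 g.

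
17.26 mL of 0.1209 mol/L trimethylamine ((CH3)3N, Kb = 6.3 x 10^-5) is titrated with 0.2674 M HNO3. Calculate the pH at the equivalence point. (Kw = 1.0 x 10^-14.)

5.44

n((CH3)3N) = 0.1209 x 0.01726 = 0.002087 mol; V(HNO3) at equivalence = 0.002087/0.2674 = 0.007804 L.
At equivalence the base is fully converted to (CH3)3NH+; total volume = 0.02506 L, so [(CH3)3NH+] = 0.002087/0.02506 = 0.08326 M.
Ka((CH3)3NH+) = Kw/Kb = 1.0e-14 / 6.3 x 10^-5 = 1.59e-10.
[H^+] = sqrt(Ka x [(CH3)3NH+]) = sqrt(1.59e-10 x 0.08326) = 3.64e-6 M.
pH = -log(3.64e-6) = 5.44.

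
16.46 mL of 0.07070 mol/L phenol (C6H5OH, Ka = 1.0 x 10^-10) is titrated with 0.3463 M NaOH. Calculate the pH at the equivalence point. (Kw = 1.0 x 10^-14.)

11.38

n(C6H5OH) = 0.07070 x 0.01646 = 0.001164 mol; V(NaOH) at equivalence = 0.001164/0.3463 = 0.003360 L.
At equivalence all the acid is converted to C6H5O-; total volume = 0.01646 + 0.003360 = 0.01982 L, so [C6H5O-] = 0.001164/0.01982 = 0.05871 M.
Kb = Kw/Ka = 1.0e-14 / 1.0 x 10^-10 = 0.000100.
[OH^-] = sqrt(Kb x [C6H5O-]) = sqrt(0.000100 x 0.05871) = 0.00242 M.
pOH = 2.62, so pH = 14.00 - 2.62 = 11.38.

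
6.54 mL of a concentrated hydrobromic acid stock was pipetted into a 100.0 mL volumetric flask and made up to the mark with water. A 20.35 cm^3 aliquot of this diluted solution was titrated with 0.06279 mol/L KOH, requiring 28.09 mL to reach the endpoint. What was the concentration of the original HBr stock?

1.33 M

n(KOH) = 0.06279 x 0.02809 = 0.001764 mol.
n(HBr) in the aliquot = 0.001764 mol.
[diluted HBr] = 0.001764 / 0.02035 = 0.08667 M.
Dilution factor = 100.0/6.540 = 15.29, so [stock] = 0.08667 x 15.29 = 1.33 M.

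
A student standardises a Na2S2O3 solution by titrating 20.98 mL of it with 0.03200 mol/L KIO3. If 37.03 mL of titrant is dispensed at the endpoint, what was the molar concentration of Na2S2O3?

0.339 M

n(KIO3) = 0.03200 x 0.03703 = 0.001185 mol.
From the balanced equation, 1 mol KIO3 reacts with 6 mol Na2S2O3, so n(Na2S2O3) = 0.001185 x 6/1 = 0.007110 mol.
[Na2S2O3] = 0.007110 / 0.02098 L = 0.339 M.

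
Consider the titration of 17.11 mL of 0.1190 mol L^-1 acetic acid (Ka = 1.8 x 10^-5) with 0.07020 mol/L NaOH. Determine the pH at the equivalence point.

n(CH3COOH) = 0.1190 x 0.01711 = 0.002036 mol; V(NaOH) at equivalence = 0.002036/0.07020 = 0.02900 L.
At equivalence all the acid is converted to CH3COO-; total volume = 0.01711 + 0.02900 = 0.04611 L, so [CH3COO-] = 0.002036/0.04611 = 0.04415 M.
Kb = Kw/Ka = 1.0e-14 / 1.8 x 10^-5 = 5.56e-10.
[OH^-] = sqrt(Kb x [CH3COO-]) = sqrt(5.56e-10 x 0.04415) = 4.95e-6 M.
pOH = 5.31, so pH = 14.00 - 5.31 = 8.69.

8.69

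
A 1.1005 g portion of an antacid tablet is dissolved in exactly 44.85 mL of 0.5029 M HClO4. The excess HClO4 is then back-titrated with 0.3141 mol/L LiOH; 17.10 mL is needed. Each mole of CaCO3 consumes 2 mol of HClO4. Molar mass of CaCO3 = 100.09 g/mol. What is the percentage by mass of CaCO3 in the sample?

Total n(HClO4) added = 0.5029 x 0.04485 = 0.02256 mol.
n(LiOH) used = 0.3141 x 0.01710 = 0.005371 mol, which equals the excess n(HClO4).
So n(HClO4) consumed by the sample = 0.02256 - 0.005371 = 0.01718 mol.
n(CaCO3) = 0.01718 / 2 = 0.008592 mol.
mass CaCO3 = 0.008592 x 100.09 = 0.8600 g, so %CaCO3 = 0.8600/1.1005 x 100 = 78.1%.

78.1%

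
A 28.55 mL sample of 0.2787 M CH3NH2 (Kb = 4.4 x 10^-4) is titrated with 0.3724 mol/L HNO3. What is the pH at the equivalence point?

5.72

n(CH3NH2) = 0.2787 x 0.02855 = 0.007957 mol; V(HNO3) at equivalence = 0.007957/0.3724 = 0.02137 L.
At equivalence the base is fully converted to CH3NH3+; total volume = 0.04992 L, so [CH3NH3+] = 0.007957/0.04992 = 0.1594 M.
Ka(CH3NH3+) = Kw/Kb = 1.0e-14 / 4.4 x 10^-4 = 2.27e-11.
[H^+] = sqrt(Ka x [CH3NH3+]) = sqrt(2.27e-11 x 0.1594) = 1.90e-6 M.
pH = -log(1.90e-6) = 5.72.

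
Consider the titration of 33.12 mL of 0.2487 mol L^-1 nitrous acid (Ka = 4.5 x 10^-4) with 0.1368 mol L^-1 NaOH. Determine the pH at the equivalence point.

8.15

n(HNO2) = 0.2487 x 0.03312 = 0.008237 mol; V(NaOH) at equivalence = 0.008237/0.1368 = 0.06021 L.
At equivalence all the acid is converted to NO2-; total volume = 0.03312 + 0.06021 = 0.09333 L, so [NO2-] = 0.008237/0.09333 = 0.08825 M.
Kb = Kw/Ka = 1.0e-14 / 4.5 x 10^-4 = 2.22e-11.
[OH^-] = sqrt(Kb x [NO2-]) = sqrt(2.22e-11 x 0.08825) = 1.40e-6 M.
pOH = 5.85, so pH = 14.00 - 5.85 = 8.15.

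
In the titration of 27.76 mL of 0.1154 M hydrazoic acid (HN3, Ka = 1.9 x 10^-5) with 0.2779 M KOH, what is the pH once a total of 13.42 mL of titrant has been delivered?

12.11

n(acid) = 0.1154 x 0.02776 = 0.003204 mol; n(KOH) added = 0.2779 x 0.01342 = 0.003729 mol.
Base is in excess by 0.003729 - 0.003204 = 0.0005259 mol in a total volume of 0.04118 L.
[OH^-] = 0.0005259/0.04118 = 0.01277 M, so pOH = 1.89 and pH = 14.00 - 1.89 = 12.11.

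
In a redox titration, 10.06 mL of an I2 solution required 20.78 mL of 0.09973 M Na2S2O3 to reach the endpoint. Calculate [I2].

0.103 M

n(Na2S2O3) = 0.09973 x 0.02078 = 0.002072 mol.
From the balanced equation, 2 mol Na2S2O3 reacts with 1 mol I2, so n(I2) = 0.002072 x 1/2 = 0.001036 mol.
[I2] = 0.001036 / 0.01006 L = 0.103 M.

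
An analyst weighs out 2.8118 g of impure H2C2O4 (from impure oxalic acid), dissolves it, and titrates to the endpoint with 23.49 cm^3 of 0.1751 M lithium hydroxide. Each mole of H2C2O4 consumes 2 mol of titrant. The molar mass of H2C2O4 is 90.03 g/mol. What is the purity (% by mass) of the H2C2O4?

6.58%

n(LiOH) = 0.1751 x 0.02349 = 0.004113 mol.
n(H2C2O4) = 0.004113 / 2 = 0.002057 mol.
mass of H2C2O4 = 0.002057 x 90.03 = 0.1852 g.
% purity = 0.1852 / 2.8118 x 100 = 6.58%.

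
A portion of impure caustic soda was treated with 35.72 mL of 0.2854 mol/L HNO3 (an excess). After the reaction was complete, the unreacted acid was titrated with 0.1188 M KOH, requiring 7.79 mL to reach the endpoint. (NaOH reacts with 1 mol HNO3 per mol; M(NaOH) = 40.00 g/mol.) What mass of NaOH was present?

Total n(HNO3) added = 0.2854 x 0.03572 = 0.01019 mol.
n(KOH) used = 0.1188 x 0.007790 = 0.0009255 mol, which equals the excess n(HNO3).
So n(HNO3) consumed by the sample = 0.01019 - 0.0009255 = 0.009269 mol.
n(NaOH) = 0.009269 / 1 = 0.009269 mol.
mass = 0.009269 mol x 40.00 g/mol = 0.371 g.

0.371 g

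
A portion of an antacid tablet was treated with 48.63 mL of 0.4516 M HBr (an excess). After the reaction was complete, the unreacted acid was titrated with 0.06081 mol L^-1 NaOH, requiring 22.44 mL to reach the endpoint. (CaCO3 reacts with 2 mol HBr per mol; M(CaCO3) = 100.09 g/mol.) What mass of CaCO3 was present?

1.03 g

Total n(HBr) added = 0.4516 x 0.04863 = 0.02196 mol.
n(NaOH) used = 0.06081 x 0.02244 = 0.001365 mol, which equals the excess n(HBr).
So n(HBr) consumed by the sample = 0.02196 - 0.001365 = 0.02060 mol.
n(CaCO3) = 0.02060 / 2 = 0.01030 mol.
mass = 0.01030 mol x 100.09 g/mol = 1.03 g.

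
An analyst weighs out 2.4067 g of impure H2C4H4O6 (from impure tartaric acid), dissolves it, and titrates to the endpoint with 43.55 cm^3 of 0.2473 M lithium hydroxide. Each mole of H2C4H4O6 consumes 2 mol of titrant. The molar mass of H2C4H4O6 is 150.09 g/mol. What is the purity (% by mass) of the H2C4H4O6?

33.6%

n(LiOH) = 0.2473 x 0.04355 = 0.01077 mol.
n(H2C4H4O6) = 0.01077 / 2 = 0.005385 mol.
mass of H2C4H4O6 = 0.005385 x 150.09 = 0.8082 g.
% purity = 0.8082 / 2.4067 x 100 = 33.6%.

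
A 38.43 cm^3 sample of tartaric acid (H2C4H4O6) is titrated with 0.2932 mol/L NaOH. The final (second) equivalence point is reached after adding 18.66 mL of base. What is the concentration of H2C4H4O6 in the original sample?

n(NaOH) = 0.2932 x 0.01866 = 0.005471 mol.
At the final (second) equivalence point, 2 mol OH^- react per mol H2C4H4O6, so n(H2C4H4O6) = 0.005471 / 2 = 0.002736 mol.
[H2C4H4O6] = 0.002736 / 0.03843 L = 0.0712 M.

0.0712 M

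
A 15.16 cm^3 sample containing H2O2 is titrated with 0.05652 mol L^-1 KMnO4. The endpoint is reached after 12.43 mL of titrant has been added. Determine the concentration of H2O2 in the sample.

n(KMnO4) = 0.05652 x 0.01243 = 0.0007025 mol.
From the balanced equation, 2 mol KMnO4 reacts with 5 mol H2O2, so n(H2O2) = 0.0007025 x 5/2 = 0.001756 mol.
[H2O2] = 0.001756 / 0.01516 L = 0.116 M.

0.116 M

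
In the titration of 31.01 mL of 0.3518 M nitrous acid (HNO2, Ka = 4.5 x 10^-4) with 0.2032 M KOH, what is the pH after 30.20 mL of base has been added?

3.46

Initial n(HNO2) = 0.3518 x 0.03101 = 0.01091 mol.
n(KOH) added = 0.2032 x 0.03020 = 0.006137 mol, converting that many moles of HNO2 to NO2-.
Remaining n(HNO2) = 0.004773 mol; n(NO2-) = 0.006137 mol.
By Henderson-Hasselbalch, pH = pKa + log([A^-]/[HA]) = 3.35 + log(0.006137/0.004773) = 3.35 + (+0.11) = 3.46.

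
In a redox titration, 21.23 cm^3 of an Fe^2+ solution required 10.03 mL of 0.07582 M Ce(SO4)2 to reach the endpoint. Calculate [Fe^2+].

n(Ce(SO4)2) = 0.07582 x 0.01003 = 0.0007605 mol.
From the balanced equation, 1 mol Ce(SO4)2 reacts with 1 mol Fe^2+, so n(Fe^2+) = 0.0007605 x 1/1 = 0.0007605 mol.
[Fe^2+] = 0.0007605 / 0.02123 L = 0.0358 M.

0.0358 M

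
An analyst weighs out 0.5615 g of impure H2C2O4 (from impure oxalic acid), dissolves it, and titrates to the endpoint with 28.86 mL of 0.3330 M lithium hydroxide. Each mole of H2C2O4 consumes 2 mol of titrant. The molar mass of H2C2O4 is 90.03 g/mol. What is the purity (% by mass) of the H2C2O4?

77.0%

n(LiOH) = 0.3330 x 0.02886 = 0.009610 mol.
n(H2C2O4) = 0.009610 / 2 = 0.004805 mol.
mass of H2C2O4 = 0.004805 x 90.03 = 0.4326 g.
% purity = 0.4326 / 0.5615 x 100 = 77.0%.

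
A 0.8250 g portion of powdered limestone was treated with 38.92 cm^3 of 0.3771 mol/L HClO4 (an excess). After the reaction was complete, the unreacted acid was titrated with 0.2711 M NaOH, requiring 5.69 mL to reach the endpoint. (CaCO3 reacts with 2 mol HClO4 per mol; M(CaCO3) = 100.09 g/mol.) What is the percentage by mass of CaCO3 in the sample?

79.7%

Total n(HClO4) added = 0.3771 x 0.03892 = 0.01468 mol.
n(NaOH) used = 0.2711 x 0.005690 = 0.001543 mol, which equals the excess n(HClO4).
So n(HClO4) consumed by the sample = 0.01468 - 0.001543 = 0.01313 mol.
n(CaCO3) = 0.01313 / 2 = 0.006567 mol.
mass CaCO3 = 0.006567 x 100.09 = 0.6573 g, so %CaCO3 = 0.6573/0.8250 x 100 = 79.7%.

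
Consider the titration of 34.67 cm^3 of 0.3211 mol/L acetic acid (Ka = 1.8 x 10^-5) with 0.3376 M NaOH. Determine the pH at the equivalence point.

8.98

n(CH3COOH) = 0.3211 x 0.03467 = 0.01113 mol; V(NaOH) at equivalence = 0.01113/0.3376 = 0.03298 L.
At equivalence all the acid is converted to CH3COO-; total volume = 0.03467 + 0.03298 = 0.06765 L, so [CH3COO-] = 0.01113/0.06765 = 0.1646 M.
Kb = Kw/Ka = 1.0e-14 / 1.8 x 10^-5 = 5.56e-10.
[OH^-] = sqrt(Kb x [CH3COO-]) = sqrt(5.56e-10 x 0.1646) = 9.56e-6 M.
pOH = 5.02, so pH = 14.00 - 5.02 = 8.98.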